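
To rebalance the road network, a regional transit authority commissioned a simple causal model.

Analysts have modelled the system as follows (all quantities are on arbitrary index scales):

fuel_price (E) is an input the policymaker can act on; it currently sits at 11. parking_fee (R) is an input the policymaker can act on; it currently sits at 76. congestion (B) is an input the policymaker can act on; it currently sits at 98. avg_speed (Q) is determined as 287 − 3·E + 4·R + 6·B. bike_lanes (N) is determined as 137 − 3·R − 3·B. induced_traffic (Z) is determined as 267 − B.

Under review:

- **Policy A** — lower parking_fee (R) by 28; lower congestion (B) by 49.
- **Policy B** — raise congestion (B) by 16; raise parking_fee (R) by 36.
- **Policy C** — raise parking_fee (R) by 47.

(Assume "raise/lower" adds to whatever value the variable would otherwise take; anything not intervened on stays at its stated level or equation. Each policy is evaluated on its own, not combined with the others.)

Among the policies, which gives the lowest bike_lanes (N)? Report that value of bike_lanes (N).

Policy A (R − 28, B − 49):
  R = 76 − 28 = 48
  B = 98 − 49 = 49
  N = 137 − 3·48 − 3·49 = -154
Policy B (B + 16, R + 36):
  R = 76 + 36 = 112
  B = 98 + 16 = 114
  N = 137 − 3·112 − 3·114 = -541
Policy C (R + 47):
  R = 76 + 47 = 123
  B = 98
  N = 137 − 3·123 − 3·98 = -526
Comparing — Policy A: N=-154, Policy B: N=-541, Policy C: N=-526. Lowest is -541 (Policy B).

-541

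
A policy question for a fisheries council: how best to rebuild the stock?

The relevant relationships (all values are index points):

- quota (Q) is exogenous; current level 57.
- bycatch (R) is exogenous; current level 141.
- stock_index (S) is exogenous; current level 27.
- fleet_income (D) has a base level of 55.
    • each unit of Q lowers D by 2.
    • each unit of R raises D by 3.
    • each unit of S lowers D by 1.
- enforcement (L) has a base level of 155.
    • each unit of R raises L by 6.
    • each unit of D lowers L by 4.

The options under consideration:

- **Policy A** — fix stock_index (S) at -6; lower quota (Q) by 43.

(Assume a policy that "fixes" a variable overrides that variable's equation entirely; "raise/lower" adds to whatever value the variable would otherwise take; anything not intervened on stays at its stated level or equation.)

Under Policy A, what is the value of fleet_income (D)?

456

Policy A (S := -6, Q − 43):
  Q = 57 − 43 = 14
  R = 141
  S = -6
  D = 55 − 2·14 + 3·141 − (-6) = 456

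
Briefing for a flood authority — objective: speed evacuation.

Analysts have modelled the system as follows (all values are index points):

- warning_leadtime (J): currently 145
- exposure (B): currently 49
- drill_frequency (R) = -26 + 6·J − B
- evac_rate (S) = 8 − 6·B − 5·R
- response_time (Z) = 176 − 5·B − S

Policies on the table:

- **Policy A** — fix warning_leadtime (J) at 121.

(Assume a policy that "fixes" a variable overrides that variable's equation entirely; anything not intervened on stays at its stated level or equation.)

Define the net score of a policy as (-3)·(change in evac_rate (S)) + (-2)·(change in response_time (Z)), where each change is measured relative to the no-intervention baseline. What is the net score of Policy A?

Baseline:
  J = 145
  B = 49
  R = -26 + 6·145 − 49 = 795
  S = 8 − 6·49 − 5·795 = -4261
  Z = 176 − 5·49 − (-4261) = 4192
Policy A (J := 121):
  J = 121
  B = 49
  R = -26 + 6·121 − 49 = 651
  S = 8 − 6·49 − 5·651 = -3541
  Z = 176 − 5·49 − (-3541) = 3472
ΔS = -3541 − (-4261) = 720; ΔZ = 3472 − 4192 = -720
Score = (-3)·720 + (-2)·(-720) = -720

-720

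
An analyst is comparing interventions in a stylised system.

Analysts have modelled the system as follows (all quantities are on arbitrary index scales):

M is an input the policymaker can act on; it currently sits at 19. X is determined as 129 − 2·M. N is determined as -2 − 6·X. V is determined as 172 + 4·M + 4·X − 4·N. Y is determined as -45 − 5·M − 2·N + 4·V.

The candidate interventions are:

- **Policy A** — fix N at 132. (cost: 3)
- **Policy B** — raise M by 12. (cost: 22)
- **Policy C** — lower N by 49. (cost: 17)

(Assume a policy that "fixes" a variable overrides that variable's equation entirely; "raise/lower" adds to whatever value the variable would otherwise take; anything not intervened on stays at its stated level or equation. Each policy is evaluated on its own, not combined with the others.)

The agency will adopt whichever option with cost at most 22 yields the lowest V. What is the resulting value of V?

84

Policy A (N := 132):
  M = 19
  X = 129 − 2·19 = 91
  N = 132
  V = 172 + 4·19 + 4·91 − 4·132 = 84
Policy B (M + 12):
  M = 19 + 12 = 31
  X = 129 − 2·31 = 67
  N = -2 − 6·67 = -404
  V = 172 + 4·31 + 4·67 − 4·(-404) = 2180
Policy C (N − 49):
  M = 19
  X = 129 − 2·19 = 91
  N = -2 − 6·91 (−49 from intervention) = -597
  V = 172 + 4·19 + 4·91 − 4·(-597) = 3000
Comparing — Policy A: V=84, Policy B: V=2180, Policy C: V=3000. Lowest is 84 (Policy A).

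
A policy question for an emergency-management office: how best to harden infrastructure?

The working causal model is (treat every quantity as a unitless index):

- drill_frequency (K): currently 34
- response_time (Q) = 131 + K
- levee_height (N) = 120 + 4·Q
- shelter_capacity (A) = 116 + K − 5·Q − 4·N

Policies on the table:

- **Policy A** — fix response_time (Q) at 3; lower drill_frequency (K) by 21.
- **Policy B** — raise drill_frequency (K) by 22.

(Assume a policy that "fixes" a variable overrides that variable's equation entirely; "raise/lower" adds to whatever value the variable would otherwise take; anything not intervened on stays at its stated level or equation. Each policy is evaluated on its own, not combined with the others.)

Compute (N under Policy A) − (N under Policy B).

-736

Policy A (Q := 3, K − 21):
  K = 34 − 21 = 13
  Q = 3
  N = 120 + 4·3 = 132
Policy B (K + 22):
  K = 34 + 22 = 56
  Q = 131 + 56 = 187
  N = 120 + 4·187 = 868
N: 132 − 868 = -736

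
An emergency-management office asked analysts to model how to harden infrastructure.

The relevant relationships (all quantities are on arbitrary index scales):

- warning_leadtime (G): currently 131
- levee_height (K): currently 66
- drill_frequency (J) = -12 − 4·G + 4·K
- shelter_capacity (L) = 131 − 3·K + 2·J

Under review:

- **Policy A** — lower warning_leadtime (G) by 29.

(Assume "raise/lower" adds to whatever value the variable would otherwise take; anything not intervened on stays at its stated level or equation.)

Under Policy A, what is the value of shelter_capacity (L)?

-379

Policy A (G − 29):
  G = 131 − 29 = 102
  K = 66
  J = -12 − 4·102 + 4·66 = -156
  L = 131 − 3·66 + 2·(-156) = -379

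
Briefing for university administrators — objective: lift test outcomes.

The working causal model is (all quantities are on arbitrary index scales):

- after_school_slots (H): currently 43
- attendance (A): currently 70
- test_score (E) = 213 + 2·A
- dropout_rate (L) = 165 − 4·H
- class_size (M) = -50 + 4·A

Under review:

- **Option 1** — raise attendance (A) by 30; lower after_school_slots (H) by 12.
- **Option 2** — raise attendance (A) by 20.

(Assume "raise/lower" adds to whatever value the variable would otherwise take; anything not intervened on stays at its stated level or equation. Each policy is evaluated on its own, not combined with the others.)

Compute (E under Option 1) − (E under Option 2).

Option 1 (A + 30, H − 12):
  A = 70 + 30 = 100
  E = 213 + 2·100 = 413
Option 2 (A + 20):
  A = 70 + 20 = 90
  E = 213 + 2·90 = 393
E: 413 − 393 = 20

20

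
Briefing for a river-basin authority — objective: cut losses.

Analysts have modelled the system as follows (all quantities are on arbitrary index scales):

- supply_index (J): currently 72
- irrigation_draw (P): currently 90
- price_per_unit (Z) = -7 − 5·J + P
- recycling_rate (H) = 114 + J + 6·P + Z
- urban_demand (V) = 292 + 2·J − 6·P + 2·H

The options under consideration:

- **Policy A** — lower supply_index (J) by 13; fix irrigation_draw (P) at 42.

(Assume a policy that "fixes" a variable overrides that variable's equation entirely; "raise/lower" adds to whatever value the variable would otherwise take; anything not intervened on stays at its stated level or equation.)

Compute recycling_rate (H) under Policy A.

165

Policy A (J − 13, P := 42):
  J = 72 − 13 = 59
  P = 42
  Z = -7 − 5·59 + 42 = -260
  H = 114 + 59 + 6·42 + (-260) = 165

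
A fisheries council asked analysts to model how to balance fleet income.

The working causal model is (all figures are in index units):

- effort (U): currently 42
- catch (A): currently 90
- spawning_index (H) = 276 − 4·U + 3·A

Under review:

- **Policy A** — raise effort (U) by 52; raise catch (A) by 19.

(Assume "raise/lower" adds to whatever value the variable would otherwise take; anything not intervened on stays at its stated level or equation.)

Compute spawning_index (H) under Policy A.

227

Policy A (U + 52, A + 19):
  U = 42 + 52 = 94
  A = 90 + 19 = 109
  H = 276 − 4·94 + 3·109 = 227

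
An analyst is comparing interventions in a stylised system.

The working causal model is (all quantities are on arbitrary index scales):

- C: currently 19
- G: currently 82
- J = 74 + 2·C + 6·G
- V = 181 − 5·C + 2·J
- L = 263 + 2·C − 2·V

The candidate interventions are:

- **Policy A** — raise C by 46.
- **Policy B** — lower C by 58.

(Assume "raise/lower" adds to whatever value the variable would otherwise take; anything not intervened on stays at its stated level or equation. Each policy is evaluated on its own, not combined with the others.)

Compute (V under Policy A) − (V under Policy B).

Policy A (C + 46):
  C = 19 + 46 = 65
  G = 82
  J = 74 + 2·65 + 6·82 = 696
  V = 181 − 5·65 + 2·696 = 1248
Policy B (C − 58):
  C = 19 − 58 = -39
  G = 82
  J = 74 + 2·(-39) + 6·82 = 488
  V = 181 − 5·(-39) + 2·488 = 1352
V: 1248 − 1352 = -104

-104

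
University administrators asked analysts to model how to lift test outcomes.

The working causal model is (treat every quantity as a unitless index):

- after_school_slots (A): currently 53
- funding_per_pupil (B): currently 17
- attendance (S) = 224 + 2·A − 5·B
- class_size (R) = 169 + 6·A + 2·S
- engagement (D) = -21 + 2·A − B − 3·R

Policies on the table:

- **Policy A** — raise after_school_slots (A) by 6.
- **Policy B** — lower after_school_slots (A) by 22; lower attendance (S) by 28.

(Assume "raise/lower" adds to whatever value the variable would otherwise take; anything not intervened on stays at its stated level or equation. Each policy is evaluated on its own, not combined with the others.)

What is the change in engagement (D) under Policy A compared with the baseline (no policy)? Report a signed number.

-168

Baseline:
  A = 53
  B = 17
  S = 224 + 2·53 − 5·17 = 245
  R = 169 + 6·53 + 2·245 = 977
  D = -21 + 2·53 − 17 − 3·977 = -2863
Policy A (A + 6):
  A = 53 + 6 = 59
  B = 17
  S = 224 + 2·59 − 5·17 = 257
  R = 169 + 6·59 + 2·257 = 1037
  D = -21 + 2·59 − 17 − 3·1037 = -3031
Change in D: -3031 − (-2863) = -168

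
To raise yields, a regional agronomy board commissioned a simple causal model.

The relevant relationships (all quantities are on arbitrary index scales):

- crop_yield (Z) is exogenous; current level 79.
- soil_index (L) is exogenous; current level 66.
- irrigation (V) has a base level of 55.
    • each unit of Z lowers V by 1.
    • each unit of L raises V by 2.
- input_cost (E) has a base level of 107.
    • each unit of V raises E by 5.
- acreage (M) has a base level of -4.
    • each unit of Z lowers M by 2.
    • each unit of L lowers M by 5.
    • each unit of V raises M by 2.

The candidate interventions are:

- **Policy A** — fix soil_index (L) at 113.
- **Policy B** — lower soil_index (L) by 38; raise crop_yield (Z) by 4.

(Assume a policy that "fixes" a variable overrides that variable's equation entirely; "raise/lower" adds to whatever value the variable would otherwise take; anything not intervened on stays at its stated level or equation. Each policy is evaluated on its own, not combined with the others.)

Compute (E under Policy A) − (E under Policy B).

Policy A (L := 113):
  Z = 79
  L = 113
  V = 55 − 79 + 2·113 = 202
  E = 107 + 5·202 = 1117
Policy B (L − 38, Z + 4):
  Z = 79 + 4 = 83
  L = 66 − 38 = 28
  V = 55 − 83 + 2·28 = 28
  E = 107 + 5·28 = 247
E: 1117 − 247 = 870

870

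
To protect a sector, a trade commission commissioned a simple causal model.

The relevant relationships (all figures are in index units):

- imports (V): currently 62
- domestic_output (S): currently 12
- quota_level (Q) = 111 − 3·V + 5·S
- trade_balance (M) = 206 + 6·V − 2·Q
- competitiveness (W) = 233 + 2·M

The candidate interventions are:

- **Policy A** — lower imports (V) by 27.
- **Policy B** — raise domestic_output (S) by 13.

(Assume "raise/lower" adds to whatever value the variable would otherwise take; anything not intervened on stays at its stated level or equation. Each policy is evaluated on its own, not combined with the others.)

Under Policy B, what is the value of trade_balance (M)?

478

Policy B (S + 13):
  V = 62
  S = 12 + 13 = 25
  Q = 111 − 3·62 + 5·25 = 50
  M = 206 + 6·62 − 2·50 = 478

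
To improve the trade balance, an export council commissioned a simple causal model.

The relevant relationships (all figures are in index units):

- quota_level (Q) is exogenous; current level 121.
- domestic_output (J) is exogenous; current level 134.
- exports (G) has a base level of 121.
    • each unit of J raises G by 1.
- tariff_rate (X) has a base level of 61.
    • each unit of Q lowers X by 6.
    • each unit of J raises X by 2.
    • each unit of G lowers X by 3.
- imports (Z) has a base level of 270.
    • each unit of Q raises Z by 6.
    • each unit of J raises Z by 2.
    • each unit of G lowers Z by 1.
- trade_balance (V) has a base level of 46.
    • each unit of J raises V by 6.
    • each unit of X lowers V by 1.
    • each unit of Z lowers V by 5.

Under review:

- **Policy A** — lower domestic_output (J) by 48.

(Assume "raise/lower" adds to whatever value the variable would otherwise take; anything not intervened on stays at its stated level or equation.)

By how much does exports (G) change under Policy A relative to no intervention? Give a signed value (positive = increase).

Baseline:
  J = 134
  G = 121 + 134 = 255
Policy A (J − 48):
  J = 134 − 48 = 86
  G = 121 + 86 = 207
Change in G: 207 − 255 = -48

-48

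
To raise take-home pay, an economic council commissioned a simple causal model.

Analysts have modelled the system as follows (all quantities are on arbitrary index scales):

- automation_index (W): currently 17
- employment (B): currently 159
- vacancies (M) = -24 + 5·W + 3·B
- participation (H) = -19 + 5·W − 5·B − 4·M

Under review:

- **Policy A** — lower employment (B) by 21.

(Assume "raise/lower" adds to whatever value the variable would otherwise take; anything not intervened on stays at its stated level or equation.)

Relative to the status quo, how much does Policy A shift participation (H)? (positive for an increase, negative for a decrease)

357

Baseline:
  W = 17
  B = 159
  M = -24 + 5·17 + 3·159 = 538
  H = -19 + 5·17 − 5·159 − 4·538 = -2881
Policy A (B − 21):
  W = 17
  B = 159 − 21 = 138
  M = -24 + 5·17 + 3·138 = 475
  H = -19 + 5·17 − 5·138 − 4·475 = -2524
Change in H: -2524 − (-2881) = 357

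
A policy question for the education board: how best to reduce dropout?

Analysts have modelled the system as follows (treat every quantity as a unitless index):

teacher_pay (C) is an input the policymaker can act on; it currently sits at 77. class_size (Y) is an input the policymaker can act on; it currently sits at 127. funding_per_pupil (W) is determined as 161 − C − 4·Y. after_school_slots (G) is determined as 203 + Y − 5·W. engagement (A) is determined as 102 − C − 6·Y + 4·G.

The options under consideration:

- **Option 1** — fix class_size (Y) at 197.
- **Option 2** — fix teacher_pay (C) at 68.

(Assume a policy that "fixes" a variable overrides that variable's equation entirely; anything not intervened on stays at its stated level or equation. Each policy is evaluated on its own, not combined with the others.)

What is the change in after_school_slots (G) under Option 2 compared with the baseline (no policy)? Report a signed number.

Baseline:
  C = 77
  Y = 127
  W = 161 − 77 − 4·127 = -424
  G = 203 + 127 − 5·(-424) = 2450
Option 2 (C := 68):
  C = 68
  Y = 127
  W = 161 − 68 − 4·127 = -415
  G = 203 + 127 − 5·(-415) = 2405
Change in G: 2405 − 2450 = -45

-45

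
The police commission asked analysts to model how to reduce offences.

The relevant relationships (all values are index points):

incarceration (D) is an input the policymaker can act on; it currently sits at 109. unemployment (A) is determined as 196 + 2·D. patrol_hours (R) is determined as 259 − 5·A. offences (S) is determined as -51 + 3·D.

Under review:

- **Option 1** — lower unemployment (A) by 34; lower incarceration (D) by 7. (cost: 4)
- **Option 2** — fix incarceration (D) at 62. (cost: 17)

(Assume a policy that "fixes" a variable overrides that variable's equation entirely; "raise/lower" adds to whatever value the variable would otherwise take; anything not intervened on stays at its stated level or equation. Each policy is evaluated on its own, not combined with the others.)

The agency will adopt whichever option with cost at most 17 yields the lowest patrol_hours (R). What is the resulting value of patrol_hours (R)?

-1571

Option 1 (A − 34, D − 7):
  D = 109 − 7 = 102
  A = 196 + 2·102 (−34 from intervention) = 366
  R = 259 − 5·366 = -1571
Option 2 (D := 62):
  D = 62
  A = 196 + 2·62 = 320
  R = 259 − 5·320 = -1341
Comparing — Option 1: R=-1571, Option 2: R=-1341. Lowest is -1571 (Option 1).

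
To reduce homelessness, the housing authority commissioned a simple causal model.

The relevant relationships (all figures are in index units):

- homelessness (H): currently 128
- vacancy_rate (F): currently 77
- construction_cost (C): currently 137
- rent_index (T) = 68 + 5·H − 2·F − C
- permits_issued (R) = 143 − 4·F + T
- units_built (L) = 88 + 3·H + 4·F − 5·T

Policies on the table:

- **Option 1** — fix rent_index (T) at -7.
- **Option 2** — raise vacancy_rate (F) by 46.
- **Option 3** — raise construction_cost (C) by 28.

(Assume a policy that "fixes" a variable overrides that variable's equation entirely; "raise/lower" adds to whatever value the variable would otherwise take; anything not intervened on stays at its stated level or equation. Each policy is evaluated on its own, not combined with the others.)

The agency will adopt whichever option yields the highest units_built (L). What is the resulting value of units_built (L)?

815

Option 1 (T := -7):
  H = 128
  F = 77
  C = 137
  T = -7
  L = 88 + 3·128 + 4·77 − 5·(-7) = 815
Option 2 (F + 46):
  H = 128
  F = 77 + 46 = 123
  C = 137
  T = 68 + 5·128 − 2·123 − 137 = 325
  L = 88 + 3·128 + 4·123 − 5·325 = -661
Option 3 (C + 28):
  H = 128
  F = 77
  C = 137 + 28 = 165
  T = 68 + 5·128 − 2·77 − 165 = 389
  L = 88 + 3·128 + 4·77 − 5·389 = -1165
Comparing — Option 1: L=815, Option 2: L=-661, Option 3: L=-1165. Highest is 815 (Option 1).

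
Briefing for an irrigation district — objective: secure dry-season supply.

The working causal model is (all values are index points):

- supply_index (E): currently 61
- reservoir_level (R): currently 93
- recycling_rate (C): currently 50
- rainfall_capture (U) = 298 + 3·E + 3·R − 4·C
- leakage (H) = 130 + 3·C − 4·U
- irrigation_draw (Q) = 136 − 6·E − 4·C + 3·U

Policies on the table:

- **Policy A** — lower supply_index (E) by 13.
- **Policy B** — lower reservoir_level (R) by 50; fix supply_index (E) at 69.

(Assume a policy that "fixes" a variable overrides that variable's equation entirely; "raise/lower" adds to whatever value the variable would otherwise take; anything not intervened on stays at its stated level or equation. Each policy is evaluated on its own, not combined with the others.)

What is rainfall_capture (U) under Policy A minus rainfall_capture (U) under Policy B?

Policy A (E − 13):
  E = 61 − 13 = 48
  R = 93
  C = 50
  U = 298 + 3·48 + 3·93 − 4·50 = 521
Policy B (R − 50, E := 69):
  E = 69
  R = 93 − 50 = 43
  C = 50
  U = 298 + 3·69 + 3·43 − 4·50 = 434
U: 521 − 434 = 87

87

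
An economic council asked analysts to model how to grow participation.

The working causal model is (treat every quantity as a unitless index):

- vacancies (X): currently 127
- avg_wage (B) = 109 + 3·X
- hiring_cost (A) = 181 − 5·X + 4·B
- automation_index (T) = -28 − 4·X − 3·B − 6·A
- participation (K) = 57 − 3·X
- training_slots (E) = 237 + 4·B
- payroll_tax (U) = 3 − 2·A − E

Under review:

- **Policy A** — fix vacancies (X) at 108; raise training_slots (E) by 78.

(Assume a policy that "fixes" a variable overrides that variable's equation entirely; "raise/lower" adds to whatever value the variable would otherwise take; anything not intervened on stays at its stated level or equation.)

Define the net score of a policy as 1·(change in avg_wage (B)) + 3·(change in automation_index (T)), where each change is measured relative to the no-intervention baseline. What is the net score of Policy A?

3078

Baseline:
  X = 127
  B = 109 + 3·127 = 490
  A = 181 − 5·127 + 4·490 = 1506
  T = -28 − 4·127 − 3·490 − 6·1506 = -11042
Policy A (X := 108, E + 78):
  X = 108
  B = 109 + 3·108 = 433
  A = 181 − 5·108 + 4·433 = 1373
  T = -28 − 4·108 − 3·433 − 6·1373 = -9997
ΔB = 433 − 490 = -57; ΔT = -9997 − (-11042) = 1045
Score = 1·(-57) + 3·1045 = 3078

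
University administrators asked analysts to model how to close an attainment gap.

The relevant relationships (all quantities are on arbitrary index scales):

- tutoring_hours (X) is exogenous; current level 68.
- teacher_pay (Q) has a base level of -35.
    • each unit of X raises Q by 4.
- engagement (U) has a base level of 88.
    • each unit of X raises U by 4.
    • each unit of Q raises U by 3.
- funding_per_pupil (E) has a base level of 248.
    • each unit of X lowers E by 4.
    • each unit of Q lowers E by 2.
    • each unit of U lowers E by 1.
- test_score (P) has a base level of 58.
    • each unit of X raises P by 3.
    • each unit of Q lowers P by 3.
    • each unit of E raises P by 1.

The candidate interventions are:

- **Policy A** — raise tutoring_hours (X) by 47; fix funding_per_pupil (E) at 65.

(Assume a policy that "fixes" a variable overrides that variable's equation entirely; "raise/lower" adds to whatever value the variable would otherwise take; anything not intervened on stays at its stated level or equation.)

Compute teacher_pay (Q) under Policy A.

Policy A (X + 47, E := 65):
  X = 68 + 47 = 115
  Q = -35 + 4·115 = 425

425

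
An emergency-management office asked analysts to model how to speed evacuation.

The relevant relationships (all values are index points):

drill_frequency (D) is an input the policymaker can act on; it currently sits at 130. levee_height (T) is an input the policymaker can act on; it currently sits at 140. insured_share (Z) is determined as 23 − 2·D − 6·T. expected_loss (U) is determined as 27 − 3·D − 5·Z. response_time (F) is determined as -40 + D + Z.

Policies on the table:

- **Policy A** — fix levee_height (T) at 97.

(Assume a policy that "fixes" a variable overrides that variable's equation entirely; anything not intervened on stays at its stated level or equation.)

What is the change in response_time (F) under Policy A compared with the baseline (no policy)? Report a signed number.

258

Baseline:
  D = 130
  T = 140
  Z = 23 − 2·130 − 6·140 = -1077
  F = -40 + 130 + (-1077) = -987
Policy A (T := 97):
  D = 130
  T = 97
  Z = 23 − 2·130 − 6·97 = -819
  F = -40 + 130 + (-819) = -729
Change in F: -729 − (-987) = 258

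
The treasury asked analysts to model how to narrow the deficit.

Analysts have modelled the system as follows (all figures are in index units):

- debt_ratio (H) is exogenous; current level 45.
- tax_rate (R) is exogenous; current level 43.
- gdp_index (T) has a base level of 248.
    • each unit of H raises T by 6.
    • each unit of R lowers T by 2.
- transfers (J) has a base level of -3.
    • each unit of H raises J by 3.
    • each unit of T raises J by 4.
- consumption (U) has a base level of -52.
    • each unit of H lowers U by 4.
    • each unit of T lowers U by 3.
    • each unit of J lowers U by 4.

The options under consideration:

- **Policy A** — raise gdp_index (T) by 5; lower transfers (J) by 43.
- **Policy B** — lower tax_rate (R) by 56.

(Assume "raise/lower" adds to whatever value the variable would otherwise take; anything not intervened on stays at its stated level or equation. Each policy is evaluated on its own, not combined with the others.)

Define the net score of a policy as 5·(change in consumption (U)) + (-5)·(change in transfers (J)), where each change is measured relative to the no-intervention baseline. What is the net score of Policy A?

Baseline:
  H = 45
  R = 43
  T = 248 + 6·45 − 2·43 = 432
  J = -3 + 3·45 + 4·432 = 1860
  U = -52 − 4·45 − 3·432 − 4·1860 = -8968
Policy A (T + 5, J − 43):
  H = 45
  R = 43
  T = 248 + 6·45 − 2·43 (+5 from intervention) = 437
  J = -3 + 3·45 + 4·437 (−43 from intervention) = 1837
  U = -52 − 4·45 − 3·437 − 4·1837 = -8891
ΔU = -8891 − (-8968) = 77; ΔJ = 1837 − 1860 = -23
Score = 5·77 + (-5)·(-23) = 500

500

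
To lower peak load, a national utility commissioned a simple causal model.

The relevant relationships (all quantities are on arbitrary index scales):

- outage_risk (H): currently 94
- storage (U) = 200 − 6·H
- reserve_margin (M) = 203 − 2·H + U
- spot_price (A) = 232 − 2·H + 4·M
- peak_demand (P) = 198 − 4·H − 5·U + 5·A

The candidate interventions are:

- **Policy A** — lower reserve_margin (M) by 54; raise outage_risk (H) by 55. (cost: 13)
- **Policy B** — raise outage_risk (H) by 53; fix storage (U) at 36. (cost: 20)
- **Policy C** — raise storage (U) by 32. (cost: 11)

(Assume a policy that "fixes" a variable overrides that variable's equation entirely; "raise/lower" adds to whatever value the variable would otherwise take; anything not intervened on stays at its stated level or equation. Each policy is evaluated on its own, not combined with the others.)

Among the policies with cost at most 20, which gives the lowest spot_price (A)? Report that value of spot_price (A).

Policy A (M − 54, H + 55):
  H = 94 + 55 = 149
  U = 200 − 6·149 = -694
  M = 203 − 2·149 + (-694) (−54 from intervention) = -843
  A = 232 − 2·149 + 4·(-843) = -3438
Policy B (H + 53, U := 36):
  H = 94 + 53 = 147
  U = 36
  M = 203 − 2·147 + 36 = -55
  A = 232 − 2·147 + 4·(-55) = -282
Policy C (U + 32):
  H = 94
  U = 200 − 6·94 (+32 from intervention) = -332
  M = 203 − 2·94 + (-332) = -317
  A = 232 − 2·94 + 4·(-317) = -1224
Comparing — Policy A: A=-3438, Policy B: A=-282, Policy C: A=-1224. Lowest is -3438 (Policy A).

-3438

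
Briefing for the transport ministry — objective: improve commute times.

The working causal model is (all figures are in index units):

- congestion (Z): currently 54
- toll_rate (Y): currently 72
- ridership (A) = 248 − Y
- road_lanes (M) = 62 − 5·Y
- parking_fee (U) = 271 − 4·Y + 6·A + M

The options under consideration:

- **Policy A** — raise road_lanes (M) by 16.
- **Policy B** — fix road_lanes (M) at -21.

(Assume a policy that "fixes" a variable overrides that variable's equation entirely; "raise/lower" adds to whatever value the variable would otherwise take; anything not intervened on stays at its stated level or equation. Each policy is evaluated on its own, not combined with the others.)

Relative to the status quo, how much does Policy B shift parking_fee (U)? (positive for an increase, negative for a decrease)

277

Baseline:
  Y = 72
  A = 248 − 72 = 176
  M = 62 − 5·72 = -298
  U = 271 − 4·72 + 6·176 + (-298) = 741
Policy B (M := -21):
  Y = 72
  A = 248 − 72 = 176
  M = -21
  U = 271 − 4·72 + 6·176 + (-21) = 1018
Change in U: 1018 − 741 = 277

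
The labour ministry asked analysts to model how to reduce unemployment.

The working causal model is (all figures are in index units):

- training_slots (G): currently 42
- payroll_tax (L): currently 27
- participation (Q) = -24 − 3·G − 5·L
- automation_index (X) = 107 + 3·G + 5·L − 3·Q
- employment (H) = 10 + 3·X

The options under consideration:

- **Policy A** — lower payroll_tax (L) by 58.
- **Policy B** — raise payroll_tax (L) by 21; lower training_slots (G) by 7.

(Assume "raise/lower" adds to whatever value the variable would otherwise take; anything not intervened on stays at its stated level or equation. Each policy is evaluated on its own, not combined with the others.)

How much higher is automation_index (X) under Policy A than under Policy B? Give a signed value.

-1496

Policy A (L − 58):
  G = 42
  L = 27 − 58 = -31
  Q = -24 − 3·42 − 5·(-31) = 5
  X = 107 + 3·42 + 5·(-31) − 3·5 = 63
Policy B (L + 21, G − 7):
  G = 42 − 7 = 35
  L = 27 + 21 = 48
  Q = -24 − 3·35 − 5·48 = -369
  X = 107 + 3·35 + 5·48 − 3·(-369) = 1559
X: 63 − 1559 = -1496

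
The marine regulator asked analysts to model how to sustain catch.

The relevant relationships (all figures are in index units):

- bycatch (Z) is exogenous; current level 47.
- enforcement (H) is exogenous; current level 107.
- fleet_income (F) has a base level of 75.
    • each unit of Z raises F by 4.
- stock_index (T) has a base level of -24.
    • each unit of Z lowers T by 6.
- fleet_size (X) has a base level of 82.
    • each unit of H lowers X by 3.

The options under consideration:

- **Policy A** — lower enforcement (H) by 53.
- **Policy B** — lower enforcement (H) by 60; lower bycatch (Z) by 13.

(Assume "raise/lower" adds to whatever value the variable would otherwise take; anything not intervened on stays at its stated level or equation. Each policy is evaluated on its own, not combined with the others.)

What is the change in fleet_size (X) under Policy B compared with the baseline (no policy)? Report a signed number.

180

Baseline:
  H = 107
  X = 82 − 3·107 = -239
Policy B (H − 60, Z − 13):
  H = 107 − 60 = 47
  X = 82 − 3·47 = -59
Change in X: -59 − (-239) = 180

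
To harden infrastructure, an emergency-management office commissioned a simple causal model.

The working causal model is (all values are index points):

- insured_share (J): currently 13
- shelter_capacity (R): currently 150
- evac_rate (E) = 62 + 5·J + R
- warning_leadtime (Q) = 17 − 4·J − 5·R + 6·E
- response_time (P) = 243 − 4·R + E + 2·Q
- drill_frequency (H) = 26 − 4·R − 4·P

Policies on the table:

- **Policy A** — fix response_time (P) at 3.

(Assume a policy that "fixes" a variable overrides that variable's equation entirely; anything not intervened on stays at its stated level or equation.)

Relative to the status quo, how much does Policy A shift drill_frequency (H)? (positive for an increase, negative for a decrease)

6684

Baseline:
  J = 13
  R = 150
  E = 62 + 5·13 + 150 = 277
  Q = 17 − 4·13 − 5·150 + 6·277 = 877
  P = 243 − 4·150 + 277 + 2·877 = 1674
  H = 26 − 4·150 − 4·1674 = -7270
Policy A (P := 3):
  J = 13
  R = 150
  E = 62 + 5·13 + 150 = 277
  Q = 17 − 4·13 − 5·150 + 6·277 = 877
  P = 3
  H = 26 − 4·150 − 4·3 = -586
Change in H: -586 − (-7270) = 6684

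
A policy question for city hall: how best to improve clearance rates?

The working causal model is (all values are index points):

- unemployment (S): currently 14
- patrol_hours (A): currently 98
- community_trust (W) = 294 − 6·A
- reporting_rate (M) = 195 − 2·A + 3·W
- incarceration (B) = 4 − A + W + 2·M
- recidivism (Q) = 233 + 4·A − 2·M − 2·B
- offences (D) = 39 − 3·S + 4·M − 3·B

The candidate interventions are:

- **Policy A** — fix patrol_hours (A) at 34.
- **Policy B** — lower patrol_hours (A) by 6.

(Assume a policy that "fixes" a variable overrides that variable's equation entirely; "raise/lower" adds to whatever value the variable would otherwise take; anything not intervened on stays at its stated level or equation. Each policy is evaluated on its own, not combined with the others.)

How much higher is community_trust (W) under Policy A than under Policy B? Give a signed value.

Policy A (A := 34):
  A = 34
  W = 294 − 6·34 = 90
Policy B (A − 6):
  A = 98 − 6 = 92
  W = 294 − 6·92 = -258
W: 90 − (-258) = 348

348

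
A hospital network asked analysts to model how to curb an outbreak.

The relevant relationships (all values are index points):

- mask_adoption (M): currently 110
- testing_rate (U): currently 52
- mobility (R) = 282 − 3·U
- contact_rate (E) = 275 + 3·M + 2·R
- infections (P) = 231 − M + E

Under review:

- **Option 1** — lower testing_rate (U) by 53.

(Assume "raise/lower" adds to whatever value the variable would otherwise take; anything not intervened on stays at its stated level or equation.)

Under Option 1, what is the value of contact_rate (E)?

1175

Option 1 (U − 53):
  M = 110
  U = 52 − 53 = -1
  R = 282 − 3·(-1) = 285
  E = 275 + 3·110 + 2·285 = 1175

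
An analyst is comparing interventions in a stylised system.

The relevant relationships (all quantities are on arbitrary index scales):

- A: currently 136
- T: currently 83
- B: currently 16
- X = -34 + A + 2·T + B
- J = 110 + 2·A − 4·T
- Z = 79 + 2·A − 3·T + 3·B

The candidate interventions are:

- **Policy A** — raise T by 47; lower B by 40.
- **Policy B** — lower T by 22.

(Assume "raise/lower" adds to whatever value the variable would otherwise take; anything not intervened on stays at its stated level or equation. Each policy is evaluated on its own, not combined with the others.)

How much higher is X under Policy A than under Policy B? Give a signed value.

Policy A (T + 47, B − 40):
  A = 136
  T = 83 + 47 = 130
  B = 16 − 40 = -24
  X = -34 + 136 + 2·130 + (-24) = 338
Policy B (T − 22):
  A = 136
  T = 83 − 22 = 61
  B = 16
  X = -34 + 136 + 2·61 + 16 = 240
X: 338 − 240 = 98

98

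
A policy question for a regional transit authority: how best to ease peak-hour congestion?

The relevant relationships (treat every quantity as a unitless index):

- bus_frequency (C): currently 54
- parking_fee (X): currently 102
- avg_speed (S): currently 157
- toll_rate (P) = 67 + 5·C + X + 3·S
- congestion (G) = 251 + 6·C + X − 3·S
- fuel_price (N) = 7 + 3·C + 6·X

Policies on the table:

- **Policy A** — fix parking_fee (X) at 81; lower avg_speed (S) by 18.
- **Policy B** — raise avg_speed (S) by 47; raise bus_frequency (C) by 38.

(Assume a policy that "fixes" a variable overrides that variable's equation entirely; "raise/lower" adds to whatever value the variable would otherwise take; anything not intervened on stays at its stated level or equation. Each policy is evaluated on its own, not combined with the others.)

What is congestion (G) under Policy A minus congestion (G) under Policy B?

Policy A (X := 81, S − 18):
  C = 54
  X = 81
  S = 157 − 18 = 139
  G = 251 + 6·54 + 81 − 3·139 = 239
Policy B (S + 47, C + 38):
  C = 54 + 38 = 92
  X = 102
  S = 157 + 47 = 204
  G = 251 + 6·92 + 102 − 3·204 = 293
G: 239 − 293 = -54

-54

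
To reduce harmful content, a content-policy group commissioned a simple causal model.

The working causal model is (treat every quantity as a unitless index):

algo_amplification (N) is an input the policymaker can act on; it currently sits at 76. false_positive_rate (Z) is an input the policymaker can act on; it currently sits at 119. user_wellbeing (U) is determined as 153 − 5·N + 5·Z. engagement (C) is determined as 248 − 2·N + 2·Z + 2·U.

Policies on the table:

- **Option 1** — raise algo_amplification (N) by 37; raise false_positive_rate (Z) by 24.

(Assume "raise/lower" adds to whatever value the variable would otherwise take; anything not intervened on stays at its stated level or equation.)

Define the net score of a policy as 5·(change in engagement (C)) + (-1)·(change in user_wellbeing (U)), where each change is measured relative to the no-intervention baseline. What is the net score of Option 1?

Baseline:
  N = 76
  Z = 119
  U = 153 − 5·76 + 5·119 = 368
  C = 248 − 2·76 + 2·119 + 2·368 = 1070
Option 1 (N + 37, Z + 24):
  N = 76 + 37 = 113
  Z = 119 + 24 = 143
  U = 153 − 5·113 + 5·143 = 303
  C = 248 − 2·113 + 2·143 + 2·303 = 914
ΔC = 914 − 1070 = -156; ΔU = 303 − 368 = -65
Score = 5·(-156) + (-1)·(-65) = -715

-715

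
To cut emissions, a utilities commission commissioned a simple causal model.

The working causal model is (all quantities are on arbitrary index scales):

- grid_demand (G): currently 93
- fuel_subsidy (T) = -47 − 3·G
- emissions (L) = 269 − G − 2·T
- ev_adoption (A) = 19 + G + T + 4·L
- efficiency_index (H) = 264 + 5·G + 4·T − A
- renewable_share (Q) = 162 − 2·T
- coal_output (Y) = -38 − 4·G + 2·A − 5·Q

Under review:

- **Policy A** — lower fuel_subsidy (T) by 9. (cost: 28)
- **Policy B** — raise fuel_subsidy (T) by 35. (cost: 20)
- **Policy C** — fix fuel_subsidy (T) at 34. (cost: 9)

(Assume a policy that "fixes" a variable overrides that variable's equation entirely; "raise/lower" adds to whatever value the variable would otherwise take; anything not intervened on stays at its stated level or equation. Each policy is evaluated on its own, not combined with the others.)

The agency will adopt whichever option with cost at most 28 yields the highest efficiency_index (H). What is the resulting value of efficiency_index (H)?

Policy A (T − 9):
  G = 93
  T = -47 − 3·93 (−9 from intervention) = -335
  L = 269 − 93 − 2·(-335) = 846
  A = 19 + 93 + (-335) + 4·846 = 3161
  H = 264 + 5·93 + 4·(-335) − 3161 = -3772
Policy B (T + 35):
  G = 93
  T = -47 − 3·93 (+35 from intervention) = -291
  L = 269 − 93 − 2·(-291) = 758
  A = 19 + 93 + (-291) + 4·758 = 2853
  H = 264 + 5·93 + 4·(-291) − 2853 = -3288
Policy C (T := 34):
  G = 93
  T = 34
  L = 269 − 93 − 2·34 = 108
  A = 19 + 93 + 34 + 4·108 = 578
  H = 264 + 5·93 + 4·34 − 578 = 287
Comparing — Policy A: H=-3772, Policy B: H=-3288, Policy C: H=287. Highest is 287 (Policy C).

287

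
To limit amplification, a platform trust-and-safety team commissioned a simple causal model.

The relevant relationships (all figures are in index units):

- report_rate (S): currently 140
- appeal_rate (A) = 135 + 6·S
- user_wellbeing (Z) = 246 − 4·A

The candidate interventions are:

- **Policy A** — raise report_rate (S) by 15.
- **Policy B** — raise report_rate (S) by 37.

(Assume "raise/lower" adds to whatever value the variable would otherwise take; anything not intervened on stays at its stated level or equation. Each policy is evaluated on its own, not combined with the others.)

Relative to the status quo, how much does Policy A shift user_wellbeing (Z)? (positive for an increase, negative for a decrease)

-360

Baseline:
  S = 140
  A = 135 + 6·140 = 975
  Z = 246 − 4·975 = -3654
Policy A (S + 15):
  S = 140 + 15 = 155
  A = 135 + 6·155 = 1065
  Z = 246 − 4·1065 = -4014
Change in Z: -4014 − (-3654) = -360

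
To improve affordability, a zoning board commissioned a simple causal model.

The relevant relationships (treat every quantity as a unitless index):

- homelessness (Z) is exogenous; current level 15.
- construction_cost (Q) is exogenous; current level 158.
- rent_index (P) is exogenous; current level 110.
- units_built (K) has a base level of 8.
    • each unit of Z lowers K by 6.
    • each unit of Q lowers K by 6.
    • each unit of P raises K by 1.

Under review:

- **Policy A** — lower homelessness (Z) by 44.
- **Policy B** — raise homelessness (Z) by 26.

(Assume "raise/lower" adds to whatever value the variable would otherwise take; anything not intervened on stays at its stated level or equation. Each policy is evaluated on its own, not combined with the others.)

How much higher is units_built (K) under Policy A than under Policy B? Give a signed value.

420

Policy A (Z − 44):
  Z = 15 − 44 = -29
  Q = 158
  P = 110
  K = 8 − 6·(-29) − 6·158 + 110 = -656
Policy B (Z + 26):
  Z = 15 + 26 = 41
  Q = 158
  P = 110
  K = 8 − 6·41 − 6·158 + 110 = -1076
K: -656 − (-1076) = 420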